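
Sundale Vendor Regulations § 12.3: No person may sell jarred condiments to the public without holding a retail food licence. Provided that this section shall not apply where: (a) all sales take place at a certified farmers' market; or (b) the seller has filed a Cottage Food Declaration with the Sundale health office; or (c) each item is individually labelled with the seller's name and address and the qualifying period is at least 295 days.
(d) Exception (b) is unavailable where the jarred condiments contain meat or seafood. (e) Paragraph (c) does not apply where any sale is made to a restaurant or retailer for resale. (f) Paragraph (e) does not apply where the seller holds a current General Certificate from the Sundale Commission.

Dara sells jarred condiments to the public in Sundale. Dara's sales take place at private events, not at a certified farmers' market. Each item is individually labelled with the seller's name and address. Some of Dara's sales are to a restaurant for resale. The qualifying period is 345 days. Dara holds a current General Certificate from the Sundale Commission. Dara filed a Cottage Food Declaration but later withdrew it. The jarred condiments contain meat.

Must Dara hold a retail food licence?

No — exception (c) applies; Dara is not required to hold a retail food licence.

Exception (a) requires that all sales take place at a certified farmers' market; but sales are at private events, not a certified farmers' market, so (a) is unavailable.
Exception (b) fails — the Cottage Food Declaration was withdrawn.
All of (c)'s requirements are met (items are individually labelled; the qualifying period is 345 days, meeting the 295 days threshold). As to paragraphs (e)–(f): (e) applies (some sales are to a restaurant for resale), but yields to (f): (f) operates against (e): a current General Certificate is held. So (c) applies.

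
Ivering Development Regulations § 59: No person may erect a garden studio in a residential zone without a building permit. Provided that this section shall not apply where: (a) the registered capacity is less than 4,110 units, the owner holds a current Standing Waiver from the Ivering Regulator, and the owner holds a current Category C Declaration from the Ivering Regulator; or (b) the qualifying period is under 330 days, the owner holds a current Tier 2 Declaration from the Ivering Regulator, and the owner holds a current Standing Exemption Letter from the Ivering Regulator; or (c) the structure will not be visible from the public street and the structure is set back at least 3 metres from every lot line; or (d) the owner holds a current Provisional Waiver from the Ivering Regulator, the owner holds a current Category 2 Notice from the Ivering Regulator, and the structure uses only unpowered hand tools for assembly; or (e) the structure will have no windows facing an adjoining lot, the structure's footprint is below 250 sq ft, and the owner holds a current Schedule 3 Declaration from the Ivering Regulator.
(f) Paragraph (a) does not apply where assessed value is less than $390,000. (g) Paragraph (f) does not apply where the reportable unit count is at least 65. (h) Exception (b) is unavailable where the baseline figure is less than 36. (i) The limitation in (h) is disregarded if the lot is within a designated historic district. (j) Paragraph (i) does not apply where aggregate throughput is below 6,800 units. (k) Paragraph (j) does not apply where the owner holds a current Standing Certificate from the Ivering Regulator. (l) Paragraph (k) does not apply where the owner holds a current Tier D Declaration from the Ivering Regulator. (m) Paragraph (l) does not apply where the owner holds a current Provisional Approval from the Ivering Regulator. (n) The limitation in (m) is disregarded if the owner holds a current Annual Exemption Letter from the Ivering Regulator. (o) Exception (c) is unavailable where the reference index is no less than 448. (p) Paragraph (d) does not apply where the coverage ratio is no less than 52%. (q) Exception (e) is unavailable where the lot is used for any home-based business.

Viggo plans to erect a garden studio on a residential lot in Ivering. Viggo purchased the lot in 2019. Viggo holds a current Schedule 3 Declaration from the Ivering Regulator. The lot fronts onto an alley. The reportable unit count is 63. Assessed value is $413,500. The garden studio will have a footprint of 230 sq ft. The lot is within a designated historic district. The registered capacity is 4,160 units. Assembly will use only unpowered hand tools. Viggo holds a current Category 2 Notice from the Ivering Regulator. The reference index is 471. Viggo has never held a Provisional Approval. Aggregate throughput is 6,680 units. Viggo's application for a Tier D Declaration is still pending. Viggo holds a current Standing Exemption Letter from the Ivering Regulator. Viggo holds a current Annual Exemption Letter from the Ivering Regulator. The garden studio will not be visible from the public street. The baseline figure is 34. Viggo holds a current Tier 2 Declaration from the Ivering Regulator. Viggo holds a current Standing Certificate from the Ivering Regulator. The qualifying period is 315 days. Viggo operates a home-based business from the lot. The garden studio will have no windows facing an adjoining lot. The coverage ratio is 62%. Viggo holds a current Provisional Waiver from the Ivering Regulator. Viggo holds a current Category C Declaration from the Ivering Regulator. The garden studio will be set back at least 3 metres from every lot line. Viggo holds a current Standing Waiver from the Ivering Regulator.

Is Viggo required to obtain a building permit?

Exception (a) fails — the registered capacity is 4,160 units, not less than 4,110 units.
Exception (b)'s conditions are all satisfied: the qualifying period is 315 days, under the 330 days limit; a current Tier 2 Declaration is held; a current Standing Exemption Letter is held. Considering the limiting provisions: (h) would limit (b) — the baseline figure is 34, less than the 36 limit — but (i) sets (h) aside: (i) is triggered — the lot is in a historic district. (j) is triggered (aggregate throughput is 6,680 units, below the 6,800 units limit), but is displaced by (k): (k) is triggered — a current Standing Certificate is held. (l) is inapplicable (there is no Tier D Declaration in force), so (k) stands. So (b) applies.
Exception (c)'s conditions are all satisfied: the structure will not be visible from the street; the setback is at least 3 m on every side. However, paragraph (o) must be considered: (o) operates against (c): the reference index is 471, meeting the 448 threshold. Exception (c) does not apply.
Exception (d): a current Provisional Waiver is held; a current Category 2 Notice is held; assembly uses only hand tools — every condition holds. Turning to paragraph (p): (p) applies — the coverage ratio is 62%, meeting the 52% threshold. (d) is therefore removed.
Exception (e) is satisfied on its face — no windows face an adjoining lot; the structure's footprint is 230 sq ft, below the 250 sq ft limit; a current Schedule 3 Declaration is held. However, paragraph (q) must be considered: (q) operates against (e): a home-based business operates on the lot. Exception (e) does not apply.

No — exception (b) applies; Viggo does not need a building permit.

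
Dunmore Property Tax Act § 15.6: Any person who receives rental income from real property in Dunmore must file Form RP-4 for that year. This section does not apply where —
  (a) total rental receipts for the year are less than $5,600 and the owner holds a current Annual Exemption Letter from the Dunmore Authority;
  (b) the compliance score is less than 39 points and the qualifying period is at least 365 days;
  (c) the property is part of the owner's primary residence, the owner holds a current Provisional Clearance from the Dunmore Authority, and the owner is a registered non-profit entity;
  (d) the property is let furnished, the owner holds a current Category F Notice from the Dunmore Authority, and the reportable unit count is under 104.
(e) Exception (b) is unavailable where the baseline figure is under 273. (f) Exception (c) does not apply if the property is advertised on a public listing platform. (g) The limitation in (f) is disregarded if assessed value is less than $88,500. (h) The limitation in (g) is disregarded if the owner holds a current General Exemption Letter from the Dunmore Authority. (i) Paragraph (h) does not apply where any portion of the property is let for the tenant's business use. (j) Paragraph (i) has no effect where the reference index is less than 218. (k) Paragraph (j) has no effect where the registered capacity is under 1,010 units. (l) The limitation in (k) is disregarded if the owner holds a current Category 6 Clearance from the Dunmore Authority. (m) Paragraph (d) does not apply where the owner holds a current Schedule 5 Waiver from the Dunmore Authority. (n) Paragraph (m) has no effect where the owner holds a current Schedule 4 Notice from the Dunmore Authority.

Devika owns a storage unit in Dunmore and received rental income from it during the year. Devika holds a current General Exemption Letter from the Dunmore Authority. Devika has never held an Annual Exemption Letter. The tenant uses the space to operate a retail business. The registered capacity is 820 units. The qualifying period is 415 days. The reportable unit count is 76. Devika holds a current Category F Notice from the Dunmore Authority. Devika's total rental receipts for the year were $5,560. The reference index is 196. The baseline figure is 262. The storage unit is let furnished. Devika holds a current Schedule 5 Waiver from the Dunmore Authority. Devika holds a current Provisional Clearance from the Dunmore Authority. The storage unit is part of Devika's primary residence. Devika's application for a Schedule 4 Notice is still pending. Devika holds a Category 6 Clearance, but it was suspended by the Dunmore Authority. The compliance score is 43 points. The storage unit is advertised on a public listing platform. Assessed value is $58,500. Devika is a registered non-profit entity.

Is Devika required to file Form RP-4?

No — exception (c) applies; Devika is not required to file Form RP-4.

Exception (a) requires that the owner holds a current Annual Exemption Letter from the Dunmore Authority; but no current Annual Exemption Letter is held, so (a) is unavailable.
Exception (b) fails — the compliance score is 43 points, not less than 39 points.
Exception (c): the storage unit is part of the primary residence; a current Provisional Clearance is held; Devika is a registered non-profit — every condition holds. As to paragraphs (f)–(l): (f) applies (the property is publicly advertised), but is overridden by (g): (g) operates against (f): assessed value is $58,500, less than the $88,500 limit. (h) applies (a current General Exemption Letter is held), but yields to (i): (i) applies — the space is let for business use. (j) applies (the reference index is 196, less than the 218 limit), but is overridden by (k): (k) operates against (j): the registered capacity is 820 units, under the 1,010 units limit. (l) does not operate here (there is no Category 6 Clearance in force), so (k) stands. So (c) applies.
Exception (d): the property is let furnished; a current Category F Notice is held; the reportable unit count is 76, under the 104 limit — every condition holds. However, paragraphs (m)–(n) must be considered: (m) operates — a current Schedule 5 Waiver is held. (n) is not triggered (the Schedule 4 Notice is not current), so (m) stands. (d) is therefore removed.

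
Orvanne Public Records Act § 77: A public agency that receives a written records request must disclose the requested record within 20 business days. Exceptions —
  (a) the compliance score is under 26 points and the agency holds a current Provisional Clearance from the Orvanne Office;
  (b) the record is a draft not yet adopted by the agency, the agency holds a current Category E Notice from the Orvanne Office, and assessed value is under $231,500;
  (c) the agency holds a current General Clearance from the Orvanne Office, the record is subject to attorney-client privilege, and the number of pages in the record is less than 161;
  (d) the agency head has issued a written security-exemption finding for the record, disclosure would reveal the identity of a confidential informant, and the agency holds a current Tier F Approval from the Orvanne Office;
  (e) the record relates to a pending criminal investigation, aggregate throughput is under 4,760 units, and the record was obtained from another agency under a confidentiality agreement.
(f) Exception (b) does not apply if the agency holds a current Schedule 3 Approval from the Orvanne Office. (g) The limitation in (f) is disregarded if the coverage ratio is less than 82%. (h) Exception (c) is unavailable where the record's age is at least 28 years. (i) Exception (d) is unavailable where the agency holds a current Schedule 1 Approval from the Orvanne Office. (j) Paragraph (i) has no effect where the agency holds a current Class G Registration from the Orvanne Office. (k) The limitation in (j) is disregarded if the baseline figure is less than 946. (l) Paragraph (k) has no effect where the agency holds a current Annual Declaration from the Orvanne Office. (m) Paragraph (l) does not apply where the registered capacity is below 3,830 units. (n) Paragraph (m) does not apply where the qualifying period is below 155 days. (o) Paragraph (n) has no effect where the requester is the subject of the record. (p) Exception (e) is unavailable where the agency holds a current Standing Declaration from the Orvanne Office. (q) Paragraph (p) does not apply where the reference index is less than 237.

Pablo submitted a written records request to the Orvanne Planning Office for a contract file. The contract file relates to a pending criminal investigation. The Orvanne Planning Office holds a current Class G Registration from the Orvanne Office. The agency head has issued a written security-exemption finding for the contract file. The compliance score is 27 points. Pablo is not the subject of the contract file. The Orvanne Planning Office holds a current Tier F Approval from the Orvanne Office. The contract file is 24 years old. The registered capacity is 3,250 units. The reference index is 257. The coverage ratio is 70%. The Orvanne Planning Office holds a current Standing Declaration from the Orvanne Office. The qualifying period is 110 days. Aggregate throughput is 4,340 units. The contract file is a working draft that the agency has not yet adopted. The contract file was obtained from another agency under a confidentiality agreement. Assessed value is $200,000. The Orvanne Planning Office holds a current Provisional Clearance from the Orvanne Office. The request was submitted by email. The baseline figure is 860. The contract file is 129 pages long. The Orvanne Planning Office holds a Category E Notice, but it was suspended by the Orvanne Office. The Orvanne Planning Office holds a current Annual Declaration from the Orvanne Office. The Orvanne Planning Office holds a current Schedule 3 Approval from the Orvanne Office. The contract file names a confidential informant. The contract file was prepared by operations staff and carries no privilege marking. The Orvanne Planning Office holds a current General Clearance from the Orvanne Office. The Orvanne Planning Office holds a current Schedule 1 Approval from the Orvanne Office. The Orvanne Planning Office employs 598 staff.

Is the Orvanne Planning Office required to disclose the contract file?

Exception (a) fails — the compliance score is 27 points, not under 26 points.
Exception (b) does not apply: no current Category E Notice is held.
Exception (c) requires that the record is subject to attorney-client privilege; but the contract file carries no privilege marking, so (c) is unavailable.
Exception (d): a written security-exemption finding has been issued; the contract file names a confidential informant; a current Tier F Approval is held — every condition holds. As to paragraphs (i)–(o): (i) applies (a current Schedule 1 Approval is held), but yields to (j): (j) operates — a current Class G Registration is held. (k) would limit (j) — the baseline figure is 860, less than the 946 limit — but (l) sets (k) aside: (l) operates against (k): a current Annual Declaration is held. (m) is engaged (the registered capacity is 3,250 units, below the 3,830 units limit), but yields to (n): (n) applies — the qualifying period is 110 days, below the 155 days limit. (o), which would lift (n), does not operate here — Pablo is not the subject of the contract file. Exception (d) stands.
All of (e)'s requirements are met (the contract file relates to a pending investigation; aggregate throughput is 4,340 units, under the 4,760 units limit; the contract file was obtained under a confidentiality agreement). However, paragraphs (p)–(q) must be considered: (p) is triggered — a current Standing Declaration is held. (q), which would lift (p), is not engaged — the reference index is 257, not less than 237. (e) is therefore removed.

No — exception (d) applies; the Orvanne Planning Office is not required to disclose the contract file.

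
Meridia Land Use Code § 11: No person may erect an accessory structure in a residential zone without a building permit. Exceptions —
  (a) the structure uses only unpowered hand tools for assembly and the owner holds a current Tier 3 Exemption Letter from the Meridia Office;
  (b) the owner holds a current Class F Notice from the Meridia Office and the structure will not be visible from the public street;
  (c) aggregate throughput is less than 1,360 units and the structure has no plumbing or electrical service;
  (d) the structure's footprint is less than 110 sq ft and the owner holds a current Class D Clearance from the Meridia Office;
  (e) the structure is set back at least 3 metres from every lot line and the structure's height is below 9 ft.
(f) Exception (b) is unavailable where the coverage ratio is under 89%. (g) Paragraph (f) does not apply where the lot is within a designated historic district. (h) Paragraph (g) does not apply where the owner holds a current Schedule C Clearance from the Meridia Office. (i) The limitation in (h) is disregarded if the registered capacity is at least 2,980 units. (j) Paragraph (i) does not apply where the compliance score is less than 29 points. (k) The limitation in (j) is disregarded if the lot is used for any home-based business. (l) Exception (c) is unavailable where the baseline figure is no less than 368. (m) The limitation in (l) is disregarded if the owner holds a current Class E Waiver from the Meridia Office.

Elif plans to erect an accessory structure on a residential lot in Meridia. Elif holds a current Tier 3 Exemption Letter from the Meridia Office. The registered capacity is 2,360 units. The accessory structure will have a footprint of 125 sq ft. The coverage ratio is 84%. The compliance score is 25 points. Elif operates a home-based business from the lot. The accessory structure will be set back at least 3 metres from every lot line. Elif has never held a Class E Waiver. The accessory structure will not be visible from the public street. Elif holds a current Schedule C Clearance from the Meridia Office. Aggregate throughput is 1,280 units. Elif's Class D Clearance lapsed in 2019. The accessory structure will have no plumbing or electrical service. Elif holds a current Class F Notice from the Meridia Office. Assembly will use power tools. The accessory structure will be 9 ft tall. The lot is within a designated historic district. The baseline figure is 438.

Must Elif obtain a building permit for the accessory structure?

Yes — Elif must obtain a building permit.

Exception (a) requires that the structure uses only unpowered hand tools for assembly; but assembly uses power tools, so (a) is unavailable.
Exception (b): a current Class F Notice is held; the structure will not be visible from the street — every condition holds. Turning to paragraphs (f)–(k): (f) operates against (b): the coverage ratio is 84%, under the 89% limit. (g) would limit (f) — the lot is in a historic district — but (h) sets (g) aside: (h) operates against (g): a current Schedule C Clearance is held. (i), which would lift (h), is inapplicable — the registered capacity is 2,360 units, short of 2,980 units. (b) is therefore removed.
Exception (c): aggregate throughput is 1,280 units, less than the 1,360 units limit; there is no plumbing or electrical service — every condition holds. But applying paragraphs (l)–(m): (l) operates — the baseline figure is 438, meeting the 368 threshold. (m) does not operate here (no current Class E Waiver is held), so (l) stands. (c) is therefore removed.
Exception (d) fails — the structure's footprint is 125 sq ft, not less than 110 sq ft.
Exception (e) requires that the structure's height is below 9 ft; but the structure's height is 9 ft, not below 9 ft, so (e) is unavailable.
No exception is made out. Elif falls within the general rule.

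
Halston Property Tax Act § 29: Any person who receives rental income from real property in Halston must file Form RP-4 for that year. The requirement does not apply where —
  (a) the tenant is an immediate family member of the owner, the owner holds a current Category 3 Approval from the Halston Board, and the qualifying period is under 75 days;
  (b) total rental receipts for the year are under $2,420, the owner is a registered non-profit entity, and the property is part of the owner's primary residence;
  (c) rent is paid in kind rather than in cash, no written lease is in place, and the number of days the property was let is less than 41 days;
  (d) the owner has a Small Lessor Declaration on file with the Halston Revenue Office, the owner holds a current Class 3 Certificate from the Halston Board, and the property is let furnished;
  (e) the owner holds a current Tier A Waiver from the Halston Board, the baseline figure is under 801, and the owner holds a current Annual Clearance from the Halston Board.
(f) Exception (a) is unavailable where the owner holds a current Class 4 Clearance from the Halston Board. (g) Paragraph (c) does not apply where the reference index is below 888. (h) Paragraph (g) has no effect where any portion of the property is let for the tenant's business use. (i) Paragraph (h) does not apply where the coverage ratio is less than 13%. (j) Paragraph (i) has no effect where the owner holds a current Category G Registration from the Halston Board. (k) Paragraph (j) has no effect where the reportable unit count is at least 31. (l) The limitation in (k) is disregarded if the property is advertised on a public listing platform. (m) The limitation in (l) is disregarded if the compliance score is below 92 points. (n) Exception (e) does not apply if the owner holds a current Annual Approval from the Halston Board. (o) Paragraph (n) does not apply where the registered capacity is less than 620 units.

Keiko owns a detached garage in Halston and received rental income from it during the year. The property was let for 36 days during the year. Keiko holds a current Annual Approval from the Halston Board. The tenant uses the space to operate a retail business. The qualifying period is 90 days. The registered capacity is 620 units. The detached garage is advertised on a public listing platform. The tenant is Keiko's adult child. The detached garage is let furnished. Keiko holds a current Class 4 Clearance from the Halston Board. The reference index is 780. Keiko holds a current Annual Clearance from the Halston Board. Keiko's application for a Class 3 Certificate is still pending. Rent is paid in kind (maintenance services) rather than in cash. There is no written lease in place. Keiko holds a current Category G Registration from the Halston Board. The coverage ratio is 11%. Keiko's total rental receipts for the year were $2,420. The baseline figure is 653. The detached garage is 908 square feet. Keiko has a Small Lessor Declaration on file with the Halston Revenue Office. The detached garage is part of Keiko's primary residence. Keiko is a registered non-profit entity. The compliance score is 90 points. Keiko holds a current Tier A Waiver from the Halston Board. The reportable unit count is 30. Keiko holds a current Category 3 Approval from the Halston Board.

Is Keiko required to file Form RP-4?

Exception (a) requires that the qualifying period is under 75 days; but the qualifying period is 90 days, not under 75 days, so (a) is unavailable.
Exception (b) requires that total rental receipts for the year are under $2,420; but total rental receipts for the year are $2,420, not under $2,420, so (b) is unavailable.
All of (c)'s requirements are met (rent is paid in kind; there is no written lease; the number of days the property was let is 36 days, less than the 41 days limit). Considering the limiting provisions: (g) would limit (c) — the reference index is 780, below the 888 limit — but (h) sets (g) aside: (h) operates against (g): the space is let for business use. (i) is triggered (the coverage ratio is 11%, less than the 13% limit), but is set aside by (j): (j) operates against (i): a current Category G Registration is held. (k) is not triggered (the reportable unit count is 30, short of 31), so (j) stands. So (c) applies.
Exception (d) fails — the Class 3 Certificate is not current.
Exception (e): a current Tier A Waiver is held; the baseline figure is 653, under the 801 limit; a current Annual Clearance is held — every condition holds. But: (n) operates against (e): a current Annual Approval is held. (o) is inapplicable (the registered capacity is 620 units, not less than 620 units), so (n) stands. (e) is therefore removed.

No — exception (c) applies; Keiko is not required to file Form RP-4.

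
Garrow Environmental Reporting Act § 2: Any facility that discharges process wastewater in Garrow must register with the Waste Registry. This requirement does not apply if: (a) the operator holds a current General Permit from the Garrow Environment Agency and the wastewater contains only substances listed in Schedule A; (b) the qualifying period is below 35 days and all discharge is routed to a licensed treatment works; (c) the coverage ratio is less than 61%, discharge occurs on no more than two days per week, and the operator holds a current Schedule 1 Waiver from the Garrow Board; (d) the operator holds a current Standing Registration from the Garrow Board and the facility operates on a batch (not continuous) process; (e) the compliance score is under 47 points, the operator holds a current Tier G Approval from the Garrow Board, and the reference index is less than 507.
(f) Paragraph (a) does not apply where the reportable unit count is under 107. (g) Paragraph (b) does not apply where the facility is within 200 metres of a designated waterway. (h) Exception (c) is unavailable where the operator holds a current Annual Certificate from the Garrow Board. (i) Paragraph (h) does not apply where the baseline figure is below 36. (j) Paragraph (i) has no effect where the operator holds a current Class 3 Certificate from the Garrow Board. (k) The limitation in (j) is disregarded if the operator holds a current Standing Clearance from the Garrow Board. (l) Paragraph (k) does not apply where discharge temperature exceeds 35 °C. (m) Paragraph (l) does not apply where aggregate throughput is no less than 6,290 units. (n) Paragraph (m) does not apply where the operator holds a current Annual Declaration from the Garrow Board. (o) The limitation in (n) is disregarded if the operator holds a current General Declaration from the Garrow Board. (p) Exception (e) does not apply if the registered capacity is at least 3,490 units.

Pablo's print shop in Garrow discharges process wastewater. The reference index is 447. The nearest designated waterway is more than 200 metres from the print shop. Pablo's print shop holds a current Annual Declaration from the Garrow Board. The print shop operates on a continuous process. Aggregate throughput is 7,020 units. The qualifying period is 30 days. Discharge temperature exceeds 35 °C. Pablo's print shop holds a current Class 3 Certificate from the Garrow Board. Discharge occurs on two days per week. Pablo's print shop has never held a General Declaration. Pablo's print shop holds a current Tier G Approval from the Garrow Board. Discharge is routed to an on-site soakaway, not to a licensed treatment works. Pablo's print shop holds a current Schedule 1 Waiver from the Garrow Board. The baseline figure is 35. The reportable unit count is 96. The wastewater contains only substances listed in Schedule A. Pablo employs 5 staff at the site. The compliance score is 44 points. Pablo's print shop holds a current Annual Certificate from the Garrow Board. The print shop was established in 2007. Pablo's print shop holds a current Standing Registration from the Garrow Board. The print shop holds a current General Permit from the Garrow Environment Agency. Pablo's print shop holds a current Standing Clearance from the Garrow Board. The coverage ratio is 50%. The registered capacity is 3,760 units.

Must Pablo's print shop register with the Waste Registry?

Exception (a)'s conditions are all satisfied: a current General Permit is held; the wastewater is Schedule-A-only. But: (f) operates against (a): the reportable unit count is 96, under the 107 limit. So (a) is unavailable.
Exception (b) requires that all discharge is routed to a licensed treatment works; but discharge is not routed to a licensed treatment works, so (b) is unavailable.
Exception (c)'s conditions are all satisfied: the coverage ratio is 50%, less than the 61% limit; discharge occurs on no more than two days per week; a current Schedule 1 Waiver is held. However, paragraphs (h)–(o) must be considered: (h) operates against (c): a current Annual Certificate is held. (i) operates (the baseline figure is 35, below the 36 limit), but is displaced by (j): (j) is engaged — a current Class 3 Certificate is held. (k) is triggered (a current Standing Clearance is held), but yields to (l): (l) is triggered — discharge temperature exceeds 35 °C. (m) operates (aggregate throughput is 7,020 units, meeting the 6,290 units threshold), but yields to (n): (n) is engaged — a current Annual Declaration is held. (o), which would lift (n), does not operate here — no current General Declaration is held. So (c) is unavailable.
Exception (d) does not apply: the facility operates on a continuous process.
Exception (e) is satisfied on its face — the compliance score is 44 points, under the 47 points limit; a current Tier G Approval is held; the reference index is 447, less than the 507 limit. But: (p) operates against (e): the registered capacity is 3,760 units, meeting the 3,490 units threshold. So (e) is unavailable.
No exception is made out. Pablo's print shop falls within the general rule.

Yes — Pablo's print shop must register with the Waste Registry.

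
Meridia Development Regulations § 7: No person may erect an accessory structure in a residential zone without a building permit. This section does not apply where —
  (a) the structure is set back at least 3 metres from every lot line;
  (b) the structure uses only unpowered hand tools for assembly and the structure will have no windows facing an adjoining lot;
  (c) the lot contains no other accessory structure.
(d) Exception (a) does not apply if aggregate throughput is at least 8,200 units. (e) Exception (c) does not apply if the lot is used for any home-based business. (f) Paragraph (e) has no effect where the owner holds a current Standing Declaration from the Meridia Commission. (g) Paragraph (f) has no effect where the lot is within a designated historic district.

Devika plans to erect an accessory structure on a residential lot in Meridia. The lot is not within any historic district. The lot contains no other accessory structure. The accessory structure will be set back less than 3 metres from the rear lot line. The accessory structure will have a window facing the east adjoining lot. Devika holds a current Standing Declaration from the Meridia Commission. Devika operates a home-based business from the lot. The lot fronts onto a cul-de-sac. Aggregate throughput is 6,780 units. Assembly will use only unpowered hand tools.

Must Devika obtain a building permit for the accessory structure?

No — exception (c) applies; Devika does not need a building permit.

Exception (a) requires that the structure is set back at least 3 metres from every lot line; but the rear setback is under 3 m, so (a) is unavailable.
Exception (b) fails — a window faces an adjoining lot.
All of (c)'s requirements are met (the lot has no other accessory structure). Under paragraphs (e)–(g): (e) applies (a home-based business operates on the lot), but yields to (f): (f) operates against (e): a current Standing Declaration is held. (g) is inapplicable (the lot is not in a historic district), so (f) stands. So (c) applies.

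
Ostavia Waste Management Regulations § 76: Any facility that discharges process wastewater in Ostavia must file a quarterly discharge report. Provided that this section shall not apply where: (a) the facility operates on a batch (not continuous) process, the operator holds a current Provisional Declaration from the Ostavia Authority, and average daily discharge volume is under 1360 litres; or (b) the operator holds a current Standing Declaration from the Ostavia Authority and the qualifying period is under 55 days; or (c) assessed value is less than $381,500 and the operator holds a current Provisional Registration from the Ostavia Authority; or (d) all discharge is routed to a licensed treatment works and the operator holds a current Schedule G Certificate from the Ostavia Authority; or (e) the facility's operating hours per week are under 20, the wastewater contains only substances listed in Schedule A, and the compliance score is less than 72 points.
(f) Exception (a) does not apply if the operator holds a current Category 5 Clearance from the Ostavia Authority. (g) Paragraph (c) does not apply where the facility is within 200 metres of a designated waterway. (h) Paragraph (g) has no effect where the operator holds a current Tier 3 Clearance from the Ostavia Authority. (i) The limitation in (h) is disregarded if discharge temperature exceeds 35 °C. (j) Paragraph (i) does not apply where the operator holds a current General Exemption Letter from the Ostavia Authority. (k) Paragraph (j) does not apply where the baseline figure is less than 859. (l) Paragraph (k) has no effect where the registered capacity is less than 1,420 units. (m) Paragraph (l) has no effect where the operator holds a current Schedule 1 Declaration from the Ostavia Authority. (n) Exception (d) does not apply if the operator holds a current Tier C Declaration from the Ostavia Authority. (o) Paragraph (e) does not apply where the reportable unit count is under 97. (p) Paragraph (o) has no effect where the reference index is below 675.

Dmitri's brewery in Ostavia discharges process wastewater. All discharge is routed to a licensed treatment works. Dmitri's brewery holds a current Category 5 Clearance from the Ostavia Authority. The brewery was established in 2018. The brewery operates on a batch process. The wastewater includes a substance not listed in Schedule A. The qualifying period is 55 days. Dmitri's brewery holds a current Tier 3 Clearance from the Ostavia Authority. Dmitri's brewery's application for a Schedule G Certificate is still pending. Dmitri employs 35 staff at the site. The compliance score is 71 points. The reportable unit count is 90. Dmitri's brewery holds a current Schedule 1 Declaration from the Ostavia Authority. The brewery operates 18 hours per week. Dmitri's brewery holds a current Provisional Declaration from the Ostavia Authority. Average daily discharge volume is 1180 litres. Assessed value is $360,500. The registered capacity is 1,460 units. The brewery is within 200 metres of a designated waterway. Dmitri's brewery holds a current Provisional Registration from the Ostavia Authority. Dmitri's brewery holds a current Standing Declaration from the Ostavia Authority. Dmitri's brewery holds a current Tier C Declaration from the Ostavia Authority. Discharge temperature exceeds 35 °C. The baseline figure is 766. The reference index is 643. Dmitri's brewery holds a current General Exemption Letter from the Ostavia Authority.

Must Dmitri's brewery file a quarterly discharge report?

Exception (a) is satisfied on its face — the facility operates on a batch process; a current Provisional Declaration is held; average daily discharge volume is 1180 litres, under the 1360 litres limit. But applying paragraph (f): (f) operates — a current Category 5 Clearance is held. So (a) is unavailable.
Exception (b) requires that the qualifying period is under 55 days; but the qualifying period is 55 days, not under 55 days, so (b) is unavailable.
Exception (c): assessed value is $360,500, less than the $381,500 limit; a current Provisional Registration is held — every condition holds. However, paragraphs (g)–(m) must be considered: (g) operates — the brewery is within 200 m of a designated waterway. (h) applies (a current Tier 3 Clearance is held), but is overridden by (i): (i) is engaged — discharge temperature exceeds 35 °C. (j) would limit (i) — a current General Exemption Letter is held — but (k) sets (j) aside: (k) is triggered — the baseline figure is 766, less than the 859 limit. (l) does not operate here (the registered capacity is 1,460 units, not less than 1,420 units), so (k) stands. Exception (c) does not apply.
Exception (d) does not apply: the Schedule G Certificate is not current.
Exception (e) does not apply: the wastewater includes a non-Schedule-A substance.
No exception applies. The general rule governs.

Yes — Dmitri's brewery must file a quarterly discharge report.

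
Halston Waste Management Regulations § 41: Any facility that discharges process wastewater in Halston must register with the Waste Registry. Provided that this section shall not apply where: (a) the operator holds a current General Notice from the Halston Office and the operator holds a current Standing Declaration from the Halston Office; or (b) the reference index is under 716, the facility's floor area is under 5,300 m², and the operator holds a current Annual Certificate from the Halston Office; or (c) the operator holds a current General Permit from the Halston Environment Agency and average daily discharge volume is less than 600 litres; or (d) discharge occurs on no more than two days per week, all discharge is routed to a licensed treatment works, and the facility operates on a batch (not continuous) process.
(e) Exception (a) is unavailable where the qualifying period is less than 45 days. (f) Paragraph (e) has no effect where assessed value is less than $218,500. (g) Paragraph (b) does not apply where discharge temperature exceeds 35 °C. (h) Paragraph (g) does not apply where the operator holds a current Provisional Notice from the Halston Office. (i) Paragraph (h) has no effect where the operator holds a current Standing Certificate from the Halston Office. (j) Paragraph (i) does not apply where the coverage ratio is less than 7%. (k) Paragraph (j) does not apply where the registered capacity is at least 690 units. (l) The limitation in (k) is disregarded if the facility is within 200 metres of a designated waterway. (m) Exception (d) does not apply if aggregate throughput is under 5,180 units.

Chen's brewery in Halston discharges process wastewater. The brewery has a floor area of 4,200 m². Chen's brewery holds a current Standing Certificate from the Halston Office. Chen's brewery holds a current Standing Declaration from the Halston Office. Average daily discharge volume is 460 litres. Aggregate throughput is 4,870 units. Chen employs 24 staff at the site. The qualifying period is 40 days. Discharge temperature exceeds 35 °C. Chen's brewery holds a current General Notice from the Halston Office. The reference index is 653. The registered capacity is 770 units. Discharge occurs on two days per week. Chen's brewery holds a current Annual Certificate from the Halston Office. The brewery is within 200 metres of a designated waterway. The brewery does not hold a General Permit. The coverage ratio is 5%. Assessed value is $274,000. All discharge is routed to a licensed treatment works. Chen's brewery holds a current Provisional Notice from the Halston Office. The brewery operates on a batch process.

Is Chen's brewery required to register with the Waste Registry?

All of (a)'s requirements are met (a current General Notice is held; a current Standing Declaration is held). But applying paragraphs (e)–(f): (e) operates against (a): the qualifying period is 40 days, less than the 45 days limit. (f), which would lift (e), does not operate here — assessed value is $274,000, not less than $218,500. (a) is therefore removed.
Exception (b): the reference index is 653, under the 716 limit; the facility's floor area is 4,200 m², under the 5,300 m² limit; a current Annual Certificate is held — every condition holds. Considering the limiting provisions: (g) applies (discharge temperature exceeds 35 °C), but yields to (h): (h) applies — a current Provisional Notice is held. (i) applies (a current Standing Certificate is held), but is overridden by (j): (j) is triggered — the coverage ratio is 5%, less than the 7% limit. (k) would limit (j) — the registered capacity is 770 units, meeting the 690 units threshold — but (l) sets (k) aside: (l) applies — the brewery is within 200 m of a designated waterway. Exception (b) stands.
Exception (c) fails — no General Permit is held.
All of (d)'s requirements are met (discharge occurs on no more than two days per week; discharge is routed to a licensed treatment works; the facility operates on a batch process). But: (m) operates against (d): aggregate throughput is 4,870 units, under the 5,180 units limit. (d) is therefore removed.

No — exception (b) applies; Chen's brewery is not required to register with the Waste Registry.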